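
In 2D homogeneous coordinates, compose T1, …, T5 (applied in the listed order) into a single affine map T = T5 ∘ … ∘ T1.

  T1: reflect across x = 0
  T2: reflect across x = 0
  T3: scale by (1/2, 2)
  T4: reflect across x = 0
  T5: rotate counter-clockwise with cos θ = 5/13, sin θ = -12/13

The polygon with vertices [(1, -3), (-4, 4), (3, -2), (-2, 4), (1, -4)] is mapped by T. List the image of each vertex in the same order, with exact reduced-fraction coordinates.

image vertices: (-149/26, -24/13), (106/13, 16/13), (-111/26, -2/13), (101/13, 28/13), (-197/26, -34/13)

T1 reflect across x = 0: (1, -3) → (-1, -3); (-4, 4) → (4, 4); (3, -2) → (-3, -2); (-2, 4) → (2, 4); (1, -4) → (-1, -4)
T2 reflect across x = 0: (-1, -3) → (1, -3); (4, 4) → (-4, 4); (-3, -2) → (3, -2); (2, 4) → (-2, 4); (-1, -4) → (1, -4)
T3 scale by (1/2, 2): (1, -3) → (1/2, -6); (-4, 4) → (-2, 8); (3, -2) → (3/2, -4); (-2, 4) → (-1, 8); (1, -4) → (1/2, -8)
T4 reflect across x = 0: (1/2, -6) → (-1/2, -6); (-2, 8) → (2, 8); (3/2, -4) → (-3/2, -4); (-1, 8) → (1, 8); (1/2, -8) → (-1/2, -8)
T5 rotate counter-clockwise with cos θ = 5/13, sin θ = -12/13: (-1/2, -6) → (-149/26, -24/13); (2, 8) → (106/13, 16/13); (-3/2, -4) → (-111/26, -2/13); (1, 8) → (101/13, 28/13); (-1/2, -8) → (-197/26, -34/13)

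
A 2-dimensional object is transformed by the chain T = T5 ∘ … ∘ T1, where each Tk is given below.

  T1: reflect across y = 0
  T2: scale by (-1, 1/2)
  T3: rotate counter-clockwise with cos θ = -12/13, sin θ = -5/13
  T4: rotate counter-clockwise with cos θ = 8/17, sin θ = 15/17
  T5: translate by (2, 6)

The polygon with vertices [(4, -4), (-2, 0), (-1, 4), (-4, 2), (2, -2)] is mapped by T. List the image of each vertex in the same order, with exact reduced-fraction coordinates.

T1 reflect across y = 0: (4, -4) → (4, 4); (-2, 0) → (-2, 0); (-1, 4) → (-1, -4); (-4, 2) → (-4, -2); (2, -2) → (2, 2)
T2 scale by (-1, 1/2): (4, 4) → (-4, 2); (-2, 0) → (2, 0); (-1, -4) → (1, -2); (-4, -2) → (4, -1); (2, 2) → (-2, 1)
T3 rotate counter-clockwise with cos θ = -12/13, sin θ = -5/13: (-4, 2) → (58/13, -4/13); (2, 0) → (-24/13, -10/13); (1, -2) → (-22/13, 19/13); (4, -1) → (-53/13, -8/13); (-2, 1) → (29/13, -2/13)
T4 rotate counter-clockwise with cos θ = 8/17, sin θ = 15/17: (58/13, -4/13) → (524/221, 838/221); (-24/13, -10/13) → (-42/221, -440/221); (-22/13, 19/13) → (-461/221, -178/221); (-53/13, -8/13) → (-304/221, -859/221); (29/13, -2/13) → (262/221, 419/221)
T5 translate by (2, 6): (524/221, 838/221) → (966/221, 2164/221); (-42/221, -440/221) → (400/221, 886/221); (-461/221, -178/221) → (-19/221, 1148/221); (-304/221, -859/221) → (138/221, 467/221); (262/221, 419/221) → (704/221, 1745/221)

image vertices: (966/221, 2164/221), (400/221, 886/221), (-19/221, 1148/221), (138/221, 467/221), (704/221, 1745/221)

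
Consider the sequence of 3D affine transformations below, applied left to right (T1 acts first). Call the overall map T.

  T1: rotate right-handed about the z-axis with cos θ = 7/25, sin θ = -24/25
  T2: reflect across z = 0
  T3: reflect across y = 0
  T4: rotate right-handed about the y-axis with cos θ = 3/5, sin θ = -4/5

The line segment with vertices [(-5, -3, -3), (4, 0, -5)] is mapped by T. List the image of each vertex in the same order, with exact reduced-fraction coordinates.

T1 rotate right-handed about the z-axis with cos θ = 7/25, sin θ = -24/25: (-5, -3, -3) → (-107/25, 99/25, -3); (4, 0, -5) → (28/25, -96/25, -5)
T2 reflect across z = 0: (-107/25, 99/25, -3) → (-107/25, 99/25, 3); (28/25, -96/25, -5) → (28/25, -96/25, 5)
T3 reflect across y = 0: (-107/25, 99/25, 3) → (-107/25, -99/25, 3); (28/25, -96/25, 5) → (28/25, 96/25, 5)
T4 rotate right-handed about the y-axis with cos θ = 3/5, sin θ = -4/5: (-107/25, -99/25, 3) → (-621/125, -99/25, -203/125); (28/25, 96/25, 5) → (-416/125, 96/25, 487/125)

image vertices: (-621/125, -99/25, -203/125), (-416/125, 96/25, 487/125)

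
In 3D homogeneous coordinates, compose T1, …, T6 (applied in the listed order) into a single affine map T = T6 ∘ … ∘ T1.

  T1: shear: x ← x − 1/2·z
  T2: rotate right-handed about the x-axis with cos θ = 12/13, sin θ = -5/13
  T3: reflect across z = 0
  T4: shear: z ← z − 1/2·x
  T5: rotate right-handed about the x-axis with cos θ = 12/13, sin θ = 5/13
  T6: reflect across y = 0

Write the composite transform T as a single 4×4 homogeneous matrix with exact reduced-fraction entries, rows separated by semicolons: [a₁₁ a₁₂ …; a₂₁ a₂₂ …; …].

T = [1 0 -1/2 0; -5/26 -119/169 -415/676 0; -6/13 120/169 -80/169 0; 0 0 0 1]

T1 = [1 0 -1/2 0; 0 1 0 0; 0 0 1 0; 0 0 0 1]
T2·T1 = [1 0 -1/2 0; 0 12/13 5/13 0; 0 -5/13 12/13 0; 0 0 0 1]
T3·…·T1 = [1 0 -1/2 0; 0 12/13 5/13 0; 0 5/13 -12/13 0; 0 0 0 1]
T4·…·T1 = [1 0 -1/2 0; 0 12/13 5/13 0; -1/2 5/13 -35/52 0; 0 0 0 1]
T5·…·T1 = [1 0 -1/2 0; 5/26 119/169 415/676 0; -6/13 120/169 -80/169 0; 0 0 0 1]
T6·…·T1 = [1 0 -1/2 0; -5/26 -119/169 -415/676 0; -6/13 120/169 -80/169 0; 0 0 0 1]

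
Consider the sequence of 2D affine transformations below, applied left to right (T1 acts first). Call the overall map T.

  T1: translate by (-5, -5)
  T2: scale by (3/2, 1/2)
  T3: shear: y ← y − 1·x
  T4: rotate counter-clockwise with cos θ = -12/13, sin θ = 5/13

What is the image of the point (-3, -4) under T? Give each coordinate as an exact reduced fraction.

T(p) = (213/26, -150/13)

T1 translate by (-5, -5): (-3, -4) → (-8, -9)
T2 scale by (3/2, 1/2): (-8, -9) → (-12, -9/2)
T3 shear: y ← y − 1·x: (-12, -9/2) → (-12, 15/2)
T4 rotate counter-clockwise with cos θ = -12/13, sin θ = 5/13: (-12, 15/2) → (213/26, -150/13)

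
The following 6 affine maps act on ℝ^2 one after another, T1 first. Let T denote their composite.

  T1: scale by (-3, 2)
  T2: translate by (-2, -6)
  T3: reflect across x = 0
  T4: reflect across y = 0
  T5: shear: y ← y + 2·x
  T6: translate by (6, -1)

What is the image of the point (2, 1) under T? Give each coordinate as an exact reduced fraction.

T1 scale by (-3, 2): (2, 1) → (-6, 2)
T2 translate by (-2, -6): (-6, 2) → (-8, -4)
T3 reflect across x = 0: (-8, -4) → (8, -4)
T4 reflect across y = 0: (8, -4) → (8, 4)
T5 shear: y ← y + 2·x: (8, 4) → (8, 20)
T6 translate by (6, -1): (8, 20) → (14, 19)

T(p) = (14, 19)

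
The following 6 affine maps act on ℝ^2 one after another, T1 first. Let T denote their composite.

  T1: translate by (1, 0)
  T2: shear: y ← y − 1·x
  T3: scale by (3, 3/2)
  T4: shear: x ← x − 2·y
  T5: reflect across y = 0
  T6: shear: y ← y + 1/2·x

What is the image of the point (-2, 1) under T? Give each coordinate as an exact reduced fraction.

T1 translate by (1, 0): (-2, 1) → (-1, 1)
T2 shear: y ← y − 1·x: (-1, 1) → (-1, 2)
T3 scale by (3, 3/2): (-1, 2) → (-3, 3)
T4 shear: x ← x − 2·y: (-3, 3) → (-9, 3)
T5 reflect across y = 0: (-9, 3) → (-9, -3)
T6 shear: y ← y + 1/2·x: (-9, -3) → (-9, -15/2)

T(p) = (-9, -15/2)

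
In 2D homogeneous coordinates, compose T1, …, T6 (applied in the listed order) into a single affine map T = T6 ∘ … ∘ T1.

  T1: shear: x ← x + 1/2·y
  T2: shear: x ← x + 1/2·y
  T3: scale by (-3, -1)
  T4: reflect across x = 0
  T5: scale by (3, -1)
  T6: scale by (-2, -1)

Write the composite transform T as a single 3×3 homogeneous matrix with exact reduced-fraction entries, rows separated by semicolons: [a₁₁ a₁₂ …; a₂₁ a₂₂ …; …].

T1 = [1 1/2 0; 0 1 0; 0 0 1]
T2·T1 = [1 1 0; 0 1 0; 0 0 1]
T3·…·T1 = [-3 -3 0; 0 -1 0; 0 0 1]
T4·…·T1 = [3 3 0; 0 -1 0; 0 0 1]
T5·…·T1 = [9 9 0; 0 1 0; 0 0 1]
T6·…·T1 = [-18 -18 0; 0 -1 0; 0 0 1]

T = [-18 -18 0; 0 -1 0; 0 0 1]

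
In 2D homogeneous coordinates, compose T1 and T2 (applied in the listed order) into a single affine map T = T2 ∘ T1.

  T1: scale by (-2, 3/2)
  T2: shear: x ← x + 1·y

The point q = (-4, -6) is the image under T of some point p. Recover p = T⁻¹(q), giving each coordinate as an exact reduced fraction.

T1 = [-2 0 0; 0 3/2 0; 0 0 1]
T2·T1 = [-2 3/2 0; 0 3/2 0; 0 0 1]
det M = -3; M⁻¹ = [-1/2 1/2 0; 0 2/3 0; 0 0 1]
M⁻¹ · (-4, -6)ᵀ = (-1, -4)ᵀ

p = (-1, -4)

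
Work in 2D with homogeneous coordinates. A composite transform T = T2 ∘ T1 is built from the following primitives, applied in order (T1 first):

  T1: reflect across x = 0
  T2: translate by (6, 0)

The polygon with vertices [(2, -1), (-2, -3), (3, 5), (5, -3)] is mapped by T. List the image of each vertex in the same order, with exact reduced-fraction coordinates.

image vertices: (4, -1), (8, -3), (3, 5), (1, -3)

T1 reflect across x = 0: (2, -1) → (-2, -1); (-2, -3) → (2, -3); (3, 5) → (-3, 5); (5, -3) → (-5, -3)
T2 translate by (6, 0): (-2, -1) → (4, -1); (2, -3) → (8, -3); (-3, 5) → (3, 5); (-5, -3) → (1, -3)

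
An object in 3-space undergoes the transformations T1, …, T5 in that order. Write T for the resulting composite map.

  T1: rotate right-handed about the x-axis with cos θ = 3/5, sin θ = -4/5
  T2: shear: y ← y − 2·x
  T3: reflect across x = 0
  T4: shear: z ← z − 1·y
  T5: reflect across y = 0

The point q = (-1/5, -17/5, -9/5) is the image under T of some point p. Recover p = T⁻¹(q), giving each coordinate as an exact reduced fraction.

T1 = [1 0 0 0; 0 3/5 4/5 0; 0 -4/5 3/5 0; 0 0 0 1]
T2·T1 = [1 0 0 0; -2 3/5 4/5 0; 0 -4/5 3/5 0; 0 0 0 1]
T3·…·T1 = [-1 0 0 0; -2 3/5 4/5 0; 0 -4/5 3/5 0; 0 0 0 1]
T4·…·T1 = [-1 0 0 0; -2 3/5 4/5 0; 2 -7/5 -1/5 0; 0 0 0 1]
T5·…·T1 = [-1 0 0 0; 2 -3/5 -4/5 0; 2 -7/5 -1/5 0; 0 0 0 1]
det M = 1; M⁻¹ = [-1 0 0 0; -6/5 1/5 -4/5 0; -8/5 -7/5 3/5 0; 0 0 0 1]
M⁻¹ · (-1/5, -17/5, -9/5)ᵀ = (1/5, 1, 4)ᵀ

p = (1/5, 1, 4)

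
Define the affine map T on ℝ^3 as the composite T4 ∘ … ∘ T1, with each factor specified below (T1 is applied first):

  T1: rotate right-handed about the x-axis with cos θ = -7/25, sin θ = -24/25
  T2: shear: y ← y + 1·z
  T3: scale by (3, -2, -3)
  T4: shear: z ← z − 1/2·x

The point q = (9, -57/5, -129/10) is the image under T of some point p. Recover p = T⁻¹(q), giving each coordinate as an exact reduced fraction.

p = (3, -7/2, 2)

T1 = [1 0 0 0; 0 -7/25 24/25 0; 0 -24/25 -7/25 0; 0 0 0 1]
T2·T1 = [1 0 0 0; 0 -31/25 17/25 0; 0 -24/25 -7/25 0; 0 0 0 1]
T3·…·T1 = [3 0 0 0; 0 62/25 -34/25 0; 0 72/25 21/25 0; 0 0 0 1]
T4·…·T1 = [3 0 0 0; 0 62/25 -34/25 0; -3/2 72/25 21/25 0; 0 0 0 1]
det M = 18; M⁻¹ = [1/3 0 0 0; 17/150 7/50 17/75 0; 31/150 -12/25 31/75 0; 0 0 0 1]
M⁻¹ · (9, -57/5, -129/10)ᵀ = (3, -7/2, 2)ᵀ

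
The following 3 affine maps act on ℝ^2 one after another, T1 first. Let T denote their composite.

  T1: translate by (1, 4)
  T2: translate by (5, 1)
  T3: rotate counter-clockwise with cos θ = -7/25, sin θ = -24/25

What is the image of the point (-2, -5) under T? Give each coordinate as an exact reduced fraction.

T1 translate by (1, 4): (-2, -5) → (-1, -1)
T2 translate by (5, 1): (-1, -1) → (4, 0)
T3 rotate counter-clockwise with cos θ = -7/25, sin θ = -24/25: (4, 0) → (-28/25, -96/25)

T(p) = (-28/25, -96/25)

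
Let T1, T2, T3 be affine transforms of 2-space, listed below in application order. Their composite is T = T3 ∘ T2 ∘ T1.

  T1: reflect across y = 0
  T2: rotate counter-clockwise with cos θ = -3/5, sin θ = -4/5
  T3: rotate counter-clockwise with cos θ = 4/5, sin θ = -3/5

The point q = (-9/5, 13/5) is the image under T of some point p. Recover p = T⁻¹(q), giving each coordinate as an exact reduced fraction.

p = (1, 3)

T1 = [1 0 0; 0 -1 0; 0 0 1]
T2·T1 = [-3/5 -4/5 0; -4/5 3/5 0; 0 0 1]
T3·…·T1 = [-24/25 -7/25 0; -7/25 24/25 0; 0 0 1]
det M = -1; M⁻¹ = [-24/25 -7/25 0; -7/25 24/25 0; 0 0 1]
M⁻¹ · (-9/5, 13/5)ᵀ = (1, 3)ᵀ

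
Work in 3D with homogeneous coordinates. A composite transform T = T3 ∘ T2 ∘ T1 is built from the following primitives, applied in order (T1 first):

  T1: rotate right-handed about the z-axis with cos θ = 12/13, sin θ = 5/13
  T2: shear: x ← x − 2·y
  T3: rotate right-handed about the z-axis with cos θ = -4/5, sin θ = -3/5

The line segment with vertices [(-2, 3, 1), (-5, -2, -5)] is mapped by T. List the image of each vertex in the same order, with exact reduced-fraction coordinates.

image vertices: (34/5, 13/5, 1), (-339/65, 4/5, -5)

T1 rotate right-handed about the z-axis with cos θ = 12/13, sin θ = 5/13: (-2, 3, 1) → (-3, 2, 1); (-5, -2, -5) → (-50/13, -49/13, -5)
T2 shear: x ← x − 2·y: (-3, 2, 1) → (-7, 2, 1); (-50/13, -49/13, -5) → (48/13, -49/13, -5)
T3 rotate right-handed about the z-axis with cos θ = -4/5, sin θ = -3/5: (-7, 2, 1) → (34/5, 13/5, 1); (48/13, -49/13, -5) → (-339/65, 4/5, -5)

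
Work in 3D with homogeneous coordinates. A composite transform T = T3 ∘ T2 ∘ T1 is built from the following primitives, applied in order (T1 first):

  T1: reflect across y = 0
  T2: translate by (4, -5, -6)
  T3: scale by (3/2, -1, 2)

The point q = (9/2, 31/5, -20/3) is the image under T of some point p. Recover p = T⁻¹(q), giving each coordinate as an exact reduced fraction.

T1 = [1 0 0 0; 0 -1 0 0; 0 0 1 0; 0 0 0 1]
T2·T1 = [1 0 0 4; 0 -1 0 -5; 0 0 1 -6; 0 0 0 1]
T3·…·T1 = [3/2 0 0 6; 0 1 0 5; 0 0 2 -12; 0 0 0 1]
det M = 3; M⁻¹ = [2/3 0 0 -4; 0 1 0 -5; 0 0 1/2 6; 0 0 0 1]
M⁻¹ · (9/2, 31/5, -20/3)ᵀ = (-1, 6/5, 8/3)ᵀ

p = (-1, 6/5, 8/3)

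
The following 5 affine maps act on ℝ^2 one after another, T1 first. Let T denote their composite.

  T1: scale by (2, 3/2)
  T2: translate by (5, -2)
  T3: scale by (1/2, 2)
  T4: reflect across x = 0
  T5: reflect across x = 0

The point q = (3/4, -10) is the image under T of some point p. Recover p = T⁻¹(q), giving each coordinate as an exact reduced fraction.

p = (-7/4, -2)

T1 = [2 0 0; 0 3/2 0; 0 0 1]
T2·T1 = [2 0 5; 0 3/2 -2; 0 0 1]
T3·…·T1 = [1 0 5/2; 0 3 -4; 0 0 1]
T4·…·T1 = [-1 0 -5/2; 0 3 -4; 0 0 1]
T5·…·T1 = [1 0 5/2; 0 3 -4; 0 0 1]
det M = 3; M⁻¹ = [1 0 -5/2; 0 1/3 4/3; 0 0 1]
M⁻¹ · (3/4, -10)ᵀ = (-7/4, -2)ᵀ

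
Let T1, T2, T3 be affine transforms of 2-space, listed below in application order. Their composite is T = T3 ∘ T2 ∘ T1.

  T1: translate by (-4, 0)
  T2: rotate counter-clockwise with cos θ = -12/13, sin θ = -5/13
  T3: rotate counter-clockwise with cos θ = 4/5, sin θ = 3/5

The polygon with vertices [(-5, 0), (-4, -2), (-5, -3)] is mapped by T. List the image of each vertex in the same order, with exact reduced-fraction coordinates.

T1 translate by (-4, 0): (-5, 0) → (-9, 0); (-4, -2) → (-8, -2); (-5, -3) → (-9, -3)
T2 rotate counter-clockwise with cos θ = -12/13, sin θ = -5/13: (-9, 0) → (108/13, 45/13); (-8, -2) → (86/13, 64/13); (-9, -3) → (93/13, 81/13)
T3 rotate counter-clockwise with cos θ = 4/5, sin θ = 3/5: (108/13, 45/13) → (297/65, 504/65); (86/13, 64/13) → (152/65, 514/65); (93/13, 81/13) → (129/65, 603/65)

image vertices: (297/65, 504/65), (152/65, 514/65), (129/65, 603/65)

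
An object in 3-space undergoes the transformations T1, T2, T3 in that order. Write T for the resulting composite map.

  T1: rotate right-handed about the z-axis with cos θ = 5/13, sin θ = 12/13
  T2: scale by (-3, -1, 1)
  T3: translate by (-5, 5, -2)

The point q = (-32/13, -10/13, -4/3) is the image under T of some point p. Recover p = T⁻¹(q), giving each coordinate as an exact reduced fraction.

p = (5, 3, 2/3)

T1 = [5/13 -12/13 0 0; 12/13 5/13 0 0; 0 0 1 0; 0 0 0 1]
T2·T1 = [-15/13 36/13 0 0; -12/13 -5/13 0 0; 0 0 1 0; 0 0 0 1]
T3·…·T1 = [-15/13 36/13 0 -5; -12/13 -5/13 0 5; 0 0 1 -2; 0 0 0 1]
det M = 3; M⁻¹ = [-5/39 -12/13 0 155/39; 4/13 -5/13 0 45/13; 0 0 1 2; 0 0 0 1]
M⁻¹ · (-32/13, -10/13, -4/3)ᵀ = (5, 3, 2/3)ᵀ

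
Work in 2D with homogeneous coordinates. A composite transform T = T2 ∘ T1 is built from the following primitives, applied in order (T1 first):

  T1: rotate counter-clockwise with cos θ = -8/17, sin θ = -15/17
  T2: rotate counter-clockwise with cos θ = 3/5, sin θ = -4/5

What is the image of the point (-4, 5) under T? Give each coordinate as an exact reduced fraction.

T1 rotate counter-clockwise with cos θ = -8/17, sin θ = -15/17: (-4, 5) → (107/17, 20/17)
T2 rotate counter-clockwise with cos θ = 3/5, sin θ = -4/5: (107/17, 20/17) → (401/85, -368/85)

T(p) = (401/85, -368/85)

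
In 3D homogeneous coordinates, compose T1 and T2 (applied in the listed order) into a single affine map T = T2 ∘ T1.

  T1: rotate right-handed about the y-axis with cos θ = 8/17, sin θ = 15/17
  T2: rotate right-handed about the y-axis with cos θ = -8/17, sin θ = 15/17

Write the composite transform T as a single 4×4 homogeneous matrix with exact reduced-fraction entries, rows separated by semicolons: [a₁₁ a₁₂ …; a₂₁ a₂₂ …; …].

T1 = [8/17 0 15/17 0; 0 1 0 0; -15/17 0 8/17 0; 0 0 0 1]
T2·T1 = [-1 0 0 0; 0 1 0 0; 0 0 -1 0; 0 0 0 1]

T = [-1 0 0 0; 0 1 0 0; 0 0 -1 0; 0 0 0 1]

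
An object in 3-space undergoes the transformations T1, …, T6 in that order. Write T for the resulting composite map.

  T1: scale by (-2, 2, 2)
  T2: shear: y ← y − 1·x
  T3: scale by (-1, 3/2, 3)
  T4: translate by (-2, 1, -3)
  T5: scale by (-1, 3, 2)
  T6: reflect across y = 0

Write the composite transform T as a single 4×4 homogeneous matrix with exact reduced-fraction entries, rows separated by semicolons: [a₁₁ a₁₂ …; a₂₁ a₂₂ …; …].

T1 = [-2 0 0 0; 0 2 0 0; 0 0 2 0; 0 0 0 1]
T2·T1 = [-2 0 0 0; 2 2 0 0; 0 0 2 0; 0 0 0 1]
T3·…·T1 = [2 0 0 0; 3 3 0 0; 0 0 6 0; 0 0 0 1]
T4·…·T1 = [2 0 0 -2; 3 3 0 1; 0 0 6 -3; 0 0 0 1]
T5·…·T1 = [-2 0 0 2; 9 9 0 3; 0 0 12 -6; 0 0 0 1]
T6·…·T1 = [-2 0 0 2; -9 -9 0 -3; 0 0 12 -6; 0 0 0 1]

T = [-2 0 0 2; -9 -9 0 -3; 0 0 12 -6; 0 0 0 1]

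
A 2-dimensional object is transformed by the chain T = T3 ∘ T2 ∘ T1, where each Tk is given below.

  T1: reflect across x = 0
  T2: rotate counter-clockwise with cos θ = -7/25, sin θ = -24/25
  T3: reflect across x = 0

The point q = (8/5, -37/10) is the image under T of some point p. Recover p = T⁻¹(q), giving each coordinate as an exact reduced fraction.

p = (-4, -1/2)

T1 = [-1 0 0; 0 1 0; 0 0 1]
T2·T1 = [7/25 24/25 0; 24/25 -7/25 0; 0 0 1]
T3·…·T1 = [-7/25 -24/25 0; 24/25 -7/25 0; 0 0 1]
det M = 1; M⁻¹ = [-7/25 24/25 0; -24/25 -7/25 0; 0 0 1]
M⁻¹ · (8/5, -37/10)ᵀ = (-4, -1/2)ᵀ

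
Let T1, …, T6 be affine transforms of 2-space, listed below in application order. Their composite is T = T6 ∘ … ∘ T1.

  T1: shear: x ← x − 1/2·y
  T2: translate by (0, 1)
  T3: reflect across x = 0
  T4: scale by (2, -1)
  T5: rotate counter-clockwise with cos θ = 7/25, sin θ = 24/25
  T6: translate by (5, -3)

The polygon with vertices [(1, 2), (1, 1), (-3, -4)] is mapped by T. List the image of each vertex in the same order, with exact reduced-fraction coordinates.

image vertices: (197/25, -96/25), (166/25, -113/25), (67/25, -6/25)

T1 shear: x ← x − 1/2·y: (1, 2) → (0, 2); (1, 1) → (1/2, 1); (-3, -4) → (-1, -4)
T2 translate by (0, 1): (0, 2) → (0, 3); (1/2, 1) → (1/2, 2); (-1, -4) → (-1, -3)
T3 reflect across x = 0: (0, 3) → (0, 3); (1/2, 2) → (-1/2, 2); (-1, -3) → (1, -3)
T4 scale by (2, -1): (0, 3) → (0, -3); (-1/2, 2) → (-1, -2); (1, -3) → (2, 3)
T5 rotate counter-clockwise with cos θ = 7/25, sin θ = 24/25: (0, -3) → (72/25, -21/25); (-1, -2) → (41/25, -38/25); (2, 3) → (-58/25, 69/25)
T6 translate by (5, -3): (72/25, -21/25) → (197/25, -96/25); (41/25, -38/25) → (166/25, -113/25); (-58/25, 69/25) → (67/25, -6/25)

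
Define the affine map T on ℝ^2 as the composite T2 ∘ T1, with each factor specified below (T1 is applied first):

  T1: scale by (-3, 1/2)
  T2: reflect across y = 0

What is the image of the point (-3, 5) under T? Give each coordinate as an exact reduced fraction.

T1 scale by (-3, 1/2): (-3, 5) → (9, 5/2)
T2 reflect across y = 0: (9, 5/2) → (9, -5/2)

T(p) = (9, -5/2)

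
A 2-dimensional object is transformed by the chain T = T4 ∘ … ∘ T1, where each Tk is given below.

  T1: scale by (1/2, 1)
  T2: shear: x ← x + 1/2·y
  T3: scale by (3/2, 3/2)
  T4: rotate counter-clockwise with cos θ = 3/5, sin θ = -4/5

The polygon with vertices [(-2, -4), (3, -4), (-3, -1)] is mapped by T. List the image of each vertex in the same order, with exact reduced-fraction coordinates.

image vertices: (-15/2, 0), (-21/4, -3), (-3, 3/2)

T1 scale by (1/2, 1): (-2, -4) → (-1, -4); (3, -4) → (3/2, -4); (-3, -1) → (-3/2, -1)
T2 shear: x ← x + 1/2·y: (-1, -4) → (-3, -4); (3/2, -4) → (-1/2, -4); (-3/2, -1) → (-2, -1)
T3 scale by (3/2, 3/2): (-3, -4) → (-9/2, -6); (-1/2, -4) → (-3/4, -6); (-2, -1) → (-3, -3/2)
T4 rotate counter-clockwise with cos θ = 3/5, sin θ = -4/5: (-9/2, -6) → (-15/2, 0); (-3/4, -6) → (-21/4, -3); (-3, -3/2) → (-3, 3/2)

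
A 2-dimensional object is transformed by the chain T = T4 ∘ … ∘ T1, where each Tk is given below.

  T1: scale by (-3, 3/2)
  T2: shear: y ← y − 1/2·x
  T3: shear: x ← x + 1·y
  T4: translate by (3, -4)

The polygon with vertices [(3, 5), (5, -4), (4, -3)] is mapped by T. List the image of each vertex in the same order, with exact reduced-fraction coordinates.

image vertices: (6, 8), (-21/2, -5/2), (-15/2, -5/2)

T1 scale by (-3, 3/2): (3, 5) → (-9, 15/2); (5, -4) → (-15, -6); (4, -3) → (-12, -9/2)
T2 shear: y ← y − 1/2·x: (-9, 15/2) → (-9, 12); (-15, -6) → (-15, 3/2); (-12, -9/2) → (-12, 3/2)
T3 shear: x ← x + 1·y: (-9, 12) → (3, 12); (-15, 3/2) → (-27/2, 3/2); (-12, 3/2) → (-21/2, 3/2)
T4 translate by (3, -4): (3, 12) → (6, 8); (-27/2, 3/2) → (-21/2, -5/2); (-21/2, 3/2) → (-15/2, -5/2)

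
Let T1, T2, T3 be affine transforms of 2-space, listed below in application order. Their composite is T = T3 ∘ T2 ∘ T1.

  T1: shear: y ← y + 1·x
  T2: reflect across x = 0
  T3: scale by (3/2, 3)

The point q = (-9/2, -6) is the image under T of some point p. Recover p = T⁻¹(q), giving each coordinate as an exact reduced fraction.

T1 = [1 0 0; 1 1 0; 0 0 1]
T2·T1 = [-1 0 0; 1 1 0; 0 0 1]
T3·…·T1 = [-3/2 0 0; 3 3 0; 0 0 1]
det M = -9/2; M⁻¹ = [-2/3 0 0; 2/3 1/3 0; 0 0 1]
M⁻¹ · (-9/2, -6)ᵀ = (3, -5)ᵀ

p = (3, -5)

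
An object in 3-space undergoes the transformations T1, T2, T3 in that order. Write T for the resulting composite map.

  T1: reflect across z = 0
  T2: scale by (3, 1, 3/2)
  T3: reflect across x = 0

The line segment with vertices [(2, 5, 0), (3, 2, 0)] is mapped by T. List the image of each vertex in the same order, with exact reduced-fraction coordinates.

T1 reflect across z = 0: (2, 5, 0) → (2, 5, 0); (3, 2, 0) → (3, 2, 0)
T2 scale by (3, 1, 3/2): (2, 5, 0) → (6, 5, 0); (3, 2, 0) → (9, 2, 0)
T3 reflect across x = 0: (6, 5, 0) → (-6, 5, 0); (9, 2, 0) → (-9, 2, 0)

image vertices: (-6, 5, 0), (-9, 2, 0)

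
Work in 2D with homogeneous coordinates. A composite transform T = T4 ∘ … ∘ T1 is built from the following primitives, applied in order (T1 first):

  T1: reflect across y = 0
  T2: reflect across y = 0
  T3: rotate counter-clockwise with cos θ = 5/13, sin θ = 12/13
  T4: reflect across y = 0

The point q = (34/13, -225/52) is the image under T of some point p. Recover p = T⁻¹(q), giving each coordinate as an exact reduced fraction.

p = (5, -3/4)

T1 = [1 0 0; 0 -1 0; 0 0 1]
T2·T1 = [1 0 0; 0 1 0; 0 0 1]
T3·…·T1 = [5/13 -12/13 0; 12/13 5/13 0; 0 0 1]
T4·…·T1 = [5/13 -12/13 0; -12/13 -5/13 0; 0 0 1]
det M = -1; M⁻¹ = [5/13 -12/13 0; -12/13 -5/13 0; 0 0 1]
M⁻¹ · (34/13, -225/52)ᵀ = (5, -3/4)ᵀ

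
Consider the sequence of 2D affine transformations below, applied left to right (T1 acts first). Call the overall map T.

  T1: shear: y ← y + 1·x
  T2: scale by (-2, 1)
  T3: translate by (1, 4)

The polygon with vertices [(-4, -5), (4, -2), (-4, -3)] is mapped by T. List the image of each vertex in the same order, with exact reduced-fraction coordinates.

T1 shear: y ← y + 1·x: (-4, -5) → (-4, -9); (4, -2) → (4, 2); (-4, -3) → (-4, -7)
T2 scale by (-2, 1): (-4, -9) → (8, -9); (4, 2) → (-8, 2); (-4, -7) → (8, -7)
T3 translate by (1, 4): (8, -9) → (9, -5); (-8, 2) → (-7, 6); (8, -7) → (9, -3)

image vertices: (9, -5), (-7, 6), (9, -3)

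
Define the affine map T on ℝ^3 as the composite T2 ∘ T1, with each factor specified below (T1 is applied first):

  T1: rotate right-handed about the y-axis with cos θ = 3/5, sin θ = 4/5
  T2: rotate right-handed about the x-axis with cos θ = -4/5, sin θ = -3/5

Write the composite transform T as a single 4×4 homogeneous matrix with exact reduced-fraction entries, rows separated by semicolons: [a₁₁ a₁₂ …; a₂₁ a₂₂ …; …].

T = [3/5 0 4/5 0; -12/25 -4/5 9/25 0; 16/25 -3/5 -12/25 0; 0 0 0 1]

T1 = [3/5 0 4/5 0; 0 1 0 0; -4/5 0 3/5 0; 0 0 0 1]
T2·T1 = [3/5 0 4/5 0; -12/25 -4/5 9/25 0; 16/25 -3/5 -12/25 0; 0 0 0 1]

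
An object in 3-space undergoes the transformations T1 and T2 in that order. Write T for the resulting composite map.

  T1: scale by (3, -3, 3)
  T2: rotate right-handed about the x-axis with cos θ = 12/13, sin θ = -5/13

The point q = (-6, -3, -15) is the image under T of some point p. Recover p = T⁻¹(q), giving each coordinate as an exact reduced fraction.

T1 = [3 0 0 0; 0 -3 0 0; 0 0 3 0; 0 0 0 1]
T2·T1 = [3 0 0 0; 0 -36/13 15/13 0; 0 15/13 36/13 0; 0 0 0 1]
det M = -27; M⁻¹ = [1/3 0 0 0; 0 -4/13 5/39 0; 0 5/39 4/13 0; 0 0 0 1]
M⁻¹ · (-6, -3, -15)ᵀ = (-2, -1, -5)ᵀ

p = (-2, -1, -5)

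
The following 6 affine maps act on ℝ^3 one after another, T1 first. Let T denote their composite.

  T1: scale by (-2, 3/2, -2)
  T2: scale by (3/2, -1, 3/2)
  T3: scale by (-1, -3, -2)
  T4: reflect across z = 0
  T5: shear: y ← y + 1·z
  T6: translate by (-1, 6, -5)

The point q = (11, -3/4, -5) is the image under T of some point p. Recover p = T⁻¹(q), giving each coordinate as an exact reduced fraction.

T1 = [-2 0 0 0; 0 3/2 0 0; 0 0 -2 0; 0 0 0 1]
T2·T1 = [-3 0 0 0; 0 -3/2 0 0; 0 0 -3 0; 0 0 0 1]
T3·…·T1 = [3 0 0 0; 0 9/2 0 0; 0 0 6 0; 0 0 0 1]
T4·…·T1 = [3 0 0 0; 0 9/2 0 0; 0 0 -6 0; 0 0 0 1]
T5·…·T1 = [3 0 0 0; 0 9/2 -6 0; 0 0 -6 0; 0 0 0 1]
T6·…·T1 = [3 0 0 -1; 0 9/2 -6 6; 0 0 -6 -5; 0 0 0 1]
det M = -81; M⁻¹ = [1/3 0 0 1/3; 0 2/9 -2/9 -22/9; 0 0 -1/6 -5/6; 0 0 0 1]
M⁻¹ · (11, -3/4, -5)ᵀ = (4, -3/2, 0)ᵀ

p = (4, -3/2, 0)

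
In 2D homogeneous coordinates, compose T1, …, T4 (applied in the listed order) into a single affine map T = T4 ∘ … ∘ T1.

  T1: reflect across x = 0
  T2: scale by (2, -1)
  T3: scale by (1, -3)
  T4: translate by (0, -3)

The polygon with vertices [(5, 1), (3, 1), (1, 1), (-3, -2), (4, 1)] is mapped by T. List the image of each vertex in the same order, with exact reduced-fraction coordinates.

image vertices: (-10, 0), (-6, 0), (-2, 0), (6, -9), (-8, 0)

T1 reflect across x = 0: (5, 1) → (-5, 1); (3, 1) → (-3, 1); (1, 1) → (-1, 1); (-3, -2) → (3, -2); (4, 1) → (-4, 1)
T2 scale by (2, -1): (-5, 1) → (-10, -1); (-3, 1) → (-6, -1); (-1, 1) → (-2, -1); (3, -2) → (6, 2); (-4, 1) → (-8, -1)
T3 scale by (1, -3): (-10, -1) → (-10, 3); (-6, -1) → (-6, 3); (-2, -1) → (-2, 3); (6, 2) → (6, -6); (-8, -1) → (-8, 3)
T4 translate by (0, -3): (-10, 3) → (-10, 0); (-6, 3) → (-6, 0); (-2, 3) → (-2, 0); (6, -6) → (6, -9); (-8, 3) → (-8, 0)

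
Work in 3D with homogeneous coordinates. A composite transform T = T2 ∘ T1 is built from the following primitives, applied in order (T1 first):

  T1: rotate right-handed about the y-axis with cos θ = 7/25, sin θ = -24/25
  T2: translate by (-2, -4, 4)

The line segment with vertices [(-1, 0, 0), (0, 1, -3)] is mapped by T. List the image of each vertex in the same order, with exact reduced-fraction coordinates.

image vertices: (-57/25, -4, 76/25), (22/25, -3, 79/25)

T1 rotate right-handed about the y-axis with cos θ = 7/25, sin θ = -24/25: (-1, 0, 0) → (-7/25, 0, -24/25); (0, 1, -3) → (72/25, 1, -21/25)
T2 translate by (-2, -4, 4): (-7/25, 0, -24/25) → (-57/25, -4, 76/25); (72/25, 1, -21/25) → (22/25, -3, 79/25)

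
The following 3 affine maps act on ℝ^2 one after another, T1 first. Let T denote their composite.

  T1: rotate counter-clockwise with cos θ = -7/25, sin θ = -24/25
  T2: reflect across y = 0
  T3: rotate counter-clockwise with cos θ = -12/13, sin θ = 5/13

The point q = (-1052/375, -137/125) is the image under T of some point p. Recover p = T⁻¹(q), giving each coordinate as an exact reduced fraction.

p = (7/5, 8/3)

T1 = [-7/25 24/25 0; -24/25 -7/25 0; 0 0 1]
T2·T1 = [-7/25 24/25 0; 24/25 7/25 0; 0 0 1]
T3·…·T1 = [-36/325 -323/325 0; -323/325 36/325 0; 0 0 1]
det M = -1; M⁻¹ = [-36/325 -323/325 0; -323/325 36/325 0; 0 0 1]
M⁻¹ · (-1052/375, -137/125)ᵀ = (7/5, 8/3)ᵀ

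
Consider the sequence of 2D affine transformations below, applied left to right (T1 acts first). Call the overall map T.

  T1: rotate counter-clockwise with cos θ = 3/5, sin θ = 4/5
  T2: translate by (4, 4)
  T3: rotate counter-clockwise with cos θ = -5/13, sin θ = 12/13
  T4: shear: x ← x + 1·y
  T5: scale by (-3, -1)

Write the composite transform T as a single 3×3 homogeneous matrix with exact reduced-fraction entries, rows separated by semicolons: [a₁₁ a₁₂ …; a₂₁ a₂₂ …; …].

T = [141/65 237/65 120/13; -16/65 63/65 -28/13; 0 0 1]

T1 = [3/5 -4/5 0; 4/5 3/5 0; 0 0 1]
T2·T1 = [3/5 -4/5 4; 4/5 3/5 4; 0 0 1]
T3·…·T1 = [-63/65 -16/65 -68/13; 16/65 -63/65 28/13; 0 0 1]
T4·…·T1 = [-47/65 -79/65 -40/13; 16/65 -63/65 28/13; 0 0 1]
T5·…·T1 = [141/65 237/65 120/13; -16/65 63/65 -28/13; 0 0 1]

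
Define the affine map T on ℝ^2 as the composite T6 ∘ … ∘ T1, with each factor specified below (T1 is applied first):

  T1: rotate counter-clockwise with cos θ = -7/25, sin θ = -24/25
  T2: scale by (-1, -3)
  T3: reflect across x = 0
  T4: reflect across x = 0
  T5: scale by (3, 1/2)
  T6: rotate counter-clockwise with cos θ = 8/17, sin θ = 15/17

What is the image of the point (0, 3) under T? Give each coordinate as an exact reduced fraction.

T1 rotate counter-clockwise with cos θ = -7/25, sin θ = -24/25: (0, 3) → (72/25, -21/25)
T2 scale by (-1, -3): (72/25, -21/25) → (-72/25, 63/25)
T3 reflect across x = 0: (-72/25, 63/25) → (72/25, 63/25)
T4 reflect across x = 0: (72/25, 63/25) → (-72/25, 63/25)
T5 scale by (3, 1/2): (-72/25, 63/25) → (-216/25, 63/50)
T6 rotate counter-clockwise with cos θ = 8/17, sin θ = 15/17: (-216/25, 63/50) → (-4401/850, -2988/425)

T(p) = (-4401/850, -2988/425)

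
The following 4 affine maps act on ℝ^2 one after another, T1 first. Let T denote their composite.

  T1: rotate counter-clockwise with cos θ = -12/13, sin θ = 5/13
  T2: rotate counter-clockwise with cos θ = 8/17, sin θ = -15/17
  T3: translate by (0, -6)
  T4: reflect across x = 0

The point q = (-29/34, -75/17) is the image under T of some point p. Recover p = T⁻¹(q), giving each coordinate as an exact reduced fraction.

p = (3/2, -1)

T1 = [-12/13 -5/13 0; 5/13 -12/13 0; 0 0 1]
T2·T1 = [-21/221 -220/221 0; 220/221 -21/221 0; 0 0 1]
T3·…·T1 = [-21/221 -220/221 0; 220/221 -21/221 -6; 0 0 1]
T4·…·T1 = [21/221 220/221 0; 220/221 -21/221 -6; 0 0 1]
det M = -1; M⁻¹ = [21/221 220/221 1320/221; 220/221 -21/221 -126/221; 0 0 1]
M⁻¹ · (-29/34, -75/17)ᵀ = (3/2, -1)ᵀ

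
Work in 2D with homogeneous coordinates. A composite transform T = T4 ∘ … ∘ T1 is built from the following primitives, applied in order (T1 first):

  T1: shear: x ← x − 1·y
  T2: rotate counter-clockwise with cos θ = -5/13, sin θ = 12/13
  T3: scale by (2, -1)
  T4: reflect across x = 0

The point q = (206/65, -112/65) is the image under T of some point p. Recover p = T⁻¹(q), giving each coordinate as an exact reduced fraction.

T1 = [1 -1 0; 0 1 0; 0 0 1]
T2·T1 = [-5/13 -7/13 0; 12/13 -17/13 0; 0 0 1]
T3·…·T1 = [-10/13 -14/13 0; -12/13 17/13 0; 0 0 1]
T4·…·T1 = [10/13 14/13 0; -12/13 17/13 0; 0 0 1]
det M = 2; M⁻¹ = [17/26 -7/13 0; 6/13 5/13 0; 0 0 1]
M⁻¹ · (206/65, -112/65)ᵀ = (3, 4/5)ᵀ

p = (3, 4/5)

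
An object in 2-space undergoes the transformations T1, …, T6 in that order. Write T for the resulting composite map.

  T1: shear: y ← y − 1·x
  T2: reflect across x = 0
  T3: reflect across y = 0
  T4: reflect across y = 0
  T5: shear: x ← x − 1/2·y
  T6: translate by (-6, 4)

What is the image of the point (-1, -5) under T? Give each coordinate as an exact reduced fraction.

T(p) = (-3, 0)

T1 shear: y ← y − 1·x: (-1, -5) → (-1, -4)
T2 reflect across x = 0: (-1, -4) → (1, -4)
T3 reflect across y = 0: (1, -4) → (1, 4)
T4 reflect across y = 0: (1, 4) → (1, -4)
T5 shear: x ← x − 1/2·y: (1, -4) → (3, -4)
T6 translate by (-6, 4): (3, -4) → (-3, 0)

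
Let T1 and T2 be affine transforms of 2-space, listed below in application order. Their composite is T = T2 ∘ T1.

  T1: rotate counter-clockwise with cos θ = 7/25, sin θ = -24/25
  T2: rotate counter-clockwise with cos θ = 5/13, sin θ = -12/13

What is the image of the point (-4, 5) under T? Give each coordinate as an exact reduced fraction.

T1 rotate counter-clockwise with cos θ = 7/25, sin θ = -24/25: (-4, 5) → (92/25, 131/25)
T2 rotate counter-clockwise with cos θ = 5/13, sin θ = -12/13: (92/25, 131/25) → (2032/325, -449/325)

T(p) = (2032/325, -449/325)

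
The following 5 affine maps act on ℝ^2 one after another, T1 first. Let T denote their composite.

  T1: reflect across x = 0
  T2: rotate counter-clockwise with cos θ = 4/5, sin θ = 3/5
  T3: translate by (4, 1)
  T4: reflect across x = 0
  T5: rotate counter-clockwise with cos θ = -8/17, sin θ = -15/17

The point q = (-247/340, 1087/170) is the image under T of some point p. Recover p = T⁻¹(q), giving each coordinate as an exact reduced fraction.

T1 = [-1 0 0; 0 1 0; 0 0 1]
T2·T1 = [-4/5 -3/5 0; -3/5 4/5 0; 0 0 1]
T3·…·T1 = [-4/5 -3/5 4; -3/5 4/5 1; 0 0 1]
T4·…·T1 = [4/5 3/5 -4; -3/5 4/5 1; 0 0 1]
T5·…·T1 = [-77/85 36/85 47/17; -36/85 -77/85 52/17; 0 0 1]
det M = 1; M⁻¹ = [-77/85 -36/85 19/5; 36/85 -77/85 8/5; 0 0 1]
M⁻¹ · (-247/340, 1087/170)ᵀ = (7/4, -9/2)ᵀ

p = (7/4, -9/2)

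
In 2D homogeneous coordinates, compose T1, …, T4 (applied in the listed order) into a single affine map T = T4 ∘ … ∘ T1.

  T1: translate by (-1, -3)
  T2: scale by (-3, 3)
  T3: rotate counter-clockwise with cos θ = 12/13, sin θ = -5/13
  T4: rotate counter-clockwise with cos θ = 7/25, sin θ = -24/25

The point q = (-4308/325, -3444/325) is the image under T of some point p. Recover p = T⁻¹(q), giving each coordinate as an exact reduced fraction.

p = (-3, -1)

T1 = [1 0 -1; 0 1 -3; 0 0 1]
T2·T1 = [-3 0 3; 0 3 -9; 0 0 1]
T3·…·T1 = [-36/13 15/13 -9/13; 15/13 36/13 -123/13; 0 0 1]
T4·…·T1 = [108/325 969/325 -603/65; 969/325 -108/325 -129/65; 0 0 1]
det M = -9; M⁻¹ = [12/325 323/975 1; 323/975 -12/325 3; 0 0 1]
M⁻¹ · (-4308/325, -3444/325)ᵀ = (-3, -1)ᵀ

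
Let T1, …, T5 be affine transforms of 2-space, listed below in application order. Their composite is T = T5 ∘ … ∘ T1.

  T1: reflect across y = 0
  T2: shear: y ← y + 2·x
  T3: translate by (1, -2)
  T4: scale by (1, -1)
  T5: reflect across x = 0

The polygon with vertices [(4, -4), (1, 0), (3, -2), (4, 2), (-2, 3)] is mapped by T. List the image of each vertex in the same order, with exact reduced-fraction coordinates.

T1 reflect across y = 0: (4, -4) → (4, 4); (1, 0) → (1, 0); (3, -2) → (3, 2); (4, 2) → (4, -2); (-2, 3) → (-2, -3)
T2 shear: y ← y + 2·x: (4, 4) → (4, 12); (1, 0) → (1, 2); (3, 2) → (3, 8); (4, -2) → (4, 6); (-2, -3) → (-2, -7)
T3 translate by (1, -2): (4, 12) → (5, 10); (1, 2) → (2, 0); (3, 8) → (4, 6); (4, 6) → (5, 4); (-2, -7) → (-1, -9)
T4 scale by (1, -1): (5, 10) → (5, -10); (2, 0) → (2, 0); (4, 6) → (4, -6); (5, 4) → (5, -4); (-1, -9) → (-1, 9)
T5 reflect across x = 0: (5, -10) → (-5, -10); (2, 0) → (-2, 0); (4, -6) → (-4, -6); (5, -4) → (-5, -4); (-1, 9) → (1, 9)

image vertices: (-5, -10), (-2, 0), (-4, -6), (-5, -4), (1, 9)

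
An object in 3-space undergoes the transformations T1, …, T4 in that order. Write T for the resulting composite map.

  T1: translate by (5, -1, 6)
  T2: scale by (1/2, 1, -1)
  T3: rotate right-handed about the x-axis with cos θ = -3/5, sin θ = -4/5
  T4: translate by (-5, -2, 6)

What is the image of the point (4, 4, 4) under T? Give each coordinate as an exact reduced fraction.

T1 translate by (5, -1, 6): (4, 4, 4) → (9, 3, 10)
T2 scale by (1/2, 1, -1): (9, 3, 10) → (9/2, 3, -10)
T3 rotate right-handed about the x-axis with cos θ = -3/5, sin θ = -4/5: (9/2, 3, -10) → (9/2, -49/5, 18/5)
T4 translate by (-5, -2, 6): (9/2, -49/5, 18/5) → (-1/2, -59/5, 48/5)

T(p) = (-1/2, -59/5, 48/5)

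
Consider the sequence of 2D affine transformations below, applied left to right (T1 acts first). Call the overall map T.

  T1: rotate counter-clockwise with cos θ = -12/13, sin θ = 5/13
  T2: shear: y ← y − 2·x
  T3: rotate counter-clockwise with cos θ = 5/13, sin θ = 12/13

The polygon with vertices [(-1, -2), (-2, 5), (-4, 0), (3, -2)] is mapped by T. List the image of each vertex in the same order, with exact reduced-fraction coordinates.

image vertices: (410/169, 139/169), (811/169, -352/169), (1632/169, -4/169), (-94/13, 11/13)

T1 rotate counter-clockwise with cos θ = -12/13, sin θ = 5/13: (-1, -2) → (22/13, 19/13); (-2, 5) → (-1/13, -70/13); (-4, 0) → (48/13, -20/13); (3, -2) → (-2, 3)
T2 shear: y ← y − 2·x: (22/13, 19/13) → (22/13, -25/13); (-1/13, -70/13) → (-1/13, -68/13); (48/13, -20/13) → (48/13, -116/13); (-2, 3) → (-2, 7)
T3 rotate counter-clockwise with cos θ = 5/13, sin θ = 12/13: (22/13, -25/13) → (410/169, 139/169); (-1/13, -68/13) → (811/169, -352/169); (48/13, -116/13) → (1632/169, -4/169); (-2, 7) → (-94/13, 11/13)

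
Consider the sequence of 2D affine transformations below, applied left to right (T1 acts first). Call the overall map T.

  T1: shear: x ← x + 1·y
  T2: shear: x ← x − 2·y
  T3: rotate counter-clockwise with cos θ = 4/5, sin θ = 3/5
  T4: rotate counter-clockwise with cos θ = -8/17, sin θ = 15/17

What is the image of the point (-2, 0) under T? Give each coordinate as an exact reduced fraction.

T1 shear: x ← x + 1·y: (-2, 0) → (-2, 0)
T2 shear: x ← x − 2·y: (-2, 0) → (-2, 0)
T3 rotate counter-clockwise with cos θ = 4/5, sin θ = 3/5: (-2, 0) → (-8/5, -6/5)
T4 rotate counter-clockwise with cos θ = -8/17, sin θ = 15/17: (-8/5, -6/5) → (154/85, -72/85)

T(p) = (154/85, -72/85)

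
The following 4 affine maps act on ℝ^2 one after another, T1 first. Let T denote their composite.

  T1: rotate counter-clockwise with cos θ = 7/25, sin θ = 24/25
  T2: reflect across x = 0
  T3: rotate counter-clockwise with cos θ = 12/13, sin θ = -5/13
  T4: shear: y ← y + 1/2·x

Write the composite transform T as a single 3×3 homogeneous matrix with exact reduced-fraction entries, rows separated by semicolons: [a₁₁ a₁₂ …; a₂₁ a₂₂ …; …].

T = [36/325 323/325 0; 341/325 251/650 0; 0 0 1]

T1 = [7/25 -24/25 0; 24/25 7/25 0; 0 0 1]
T2·T1 = [-7/25 24/25 0; 24/25 7/25 0; 0 0 1]
T3·…·T1 = [36/325 323/325 0; 323/325 -36/325 0; 0 0 1]
T4·…·T1 = [36/325 323/325 0; 341/325 251/650 0; 0 0 1]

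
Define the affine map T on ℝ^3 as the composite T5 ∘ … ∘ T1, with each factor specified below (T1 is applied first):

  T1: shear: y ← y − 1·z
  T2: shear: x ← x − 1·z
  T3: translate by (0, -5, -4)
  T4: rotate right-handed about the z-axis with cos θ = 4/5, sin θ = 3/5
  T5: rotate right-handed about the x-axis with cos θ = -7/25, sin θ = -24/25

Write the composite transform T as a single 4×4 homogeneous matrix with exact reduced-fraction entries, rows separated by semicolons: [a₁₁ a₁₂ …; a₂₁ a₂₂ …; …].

T1 = [1 0 0 0; 0 1 -1 0; 0 0 1 0; 0 0 0 1]
T2·T1 = [1 0 -1 0; 0 1 -1 0; 0 0 1 0; 0 0 0 1]
T3·…·T1 = [1 0 -1 0; 0 1 -1 -5; 0 0 1 -4; 0 0 0 1]
T4·…·T1 = [4/5 -3/5 -1/5 3; 3/5 4/5 -7/5 -4; 0 0 1 -4; 0 0 0 1]
T5·…·T1 = [4/5 -3/5 -1/5 3; -21/125 -28/125 169/125 -68/25; -72/125 -96/125 133/125 124/25; 0 0 0 1]

T = [4/5 -3/5 -1/5 3; -21/125 -28/125 169/125 -68/25; -72/125 -96/125 133/125 124/25; 0 0 0 1]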